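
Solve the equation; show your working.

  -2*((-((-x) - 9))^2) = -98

Step 1. [-2*((-((-x) - 9))^2) = -98] -2·(inner) — divide through by -2. So div: (-((-x) - 9))^2 = 49.
Step 2. [(-((-x) - 9))^2 = 49] 49 ≥ 0, LHS is (·)² — take ±√, so sqrt: -((-x) - 9) = 7 or -7.
Step 3. [-((-x) - 9) = 7 or -7] LHS negated; negate both sides. So neg: (-x) - 9 = -7 or 7.
Step 4. [(-x) - 9 = -7 or 7] peel the -9: add 9 from each side, so sub: -x = 2 or 16.
Step 5. [-x = 2 or 16] leading − — multiply by −1 ⇒ neg: x = -2 or -16.

Answer: x ∈ {-16, -2}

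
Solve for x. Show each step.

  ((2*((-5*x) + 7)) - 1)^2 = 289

Step 1. [((2*((-5*x) + 7)) - 1)^2 = 289] 289 ≥ 0, LHS is (·)² — take ±√ ⇒ sqrt: (2*((-5*x) + 7)) - 1 = 17 or -17.
Step 2. [(2*((-5*x) + 7)) - 1 = 17 or -17] the outer -1 inverts by adding 1. So sub: 2*((-5*x) + 7) = 18 or -16.
Step 3. [2*((-5*x) + 7) = 18 or -16] leading coefficient 2: divide by 2. So div: (-5*x) + 7 = 9 or -8.
Step 4. [(-5*x) + 7 = 9 or -8] +7 is outermost — subtract 7 both sides ⇒ sub: -5*x = 2 or -15.
Step 5. [-5*x = 2 or -15] -5 out front; divide by -5, so div: x = -2/5 or 3.

Answer: x ∈ {-2/5, 3}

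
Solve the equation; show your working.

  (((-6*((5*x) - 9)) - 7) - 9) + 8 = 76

Step 1. [(((-6*((5*x) - 9)) - 7) - 9) + 8 = 76] subtract 8: x sits inside (… + 8) ⇒ sub: ((-6*((5*x) - 9)) - 7) - 9 = 68.
Step 2. [((-6*((5*x) - 9)) - 7) - 9 = 68] add 9: x sits inside (… - 9) ⇒ sub: (-6*((5*x) - 9)) - 7 = 77.
Step 3. [(-6*((5*x) - 9)) - 7 = 77] -7 is outermost — add 7 both sides, so sub: -6*((5*x) - 9) = 84.
Step 4. [-6*((5*x) - 9) = 84] -6 out front; divide by -6, so div: (5*x) - 9 = -14.
Step 5. [(5*x) - 9 = -14] -9 is outermost — add 9 both sides, so sub: 5*x = -5.
Step 6. [5*x = -5] 5 out front; divide by 5. So div: x = -1.

Answer: x ∈ {-1}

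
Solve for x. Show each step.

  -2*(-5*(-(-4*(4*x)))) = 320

Step 1. [-2*(-5*(-(-4*(4*x)))) = 320] leading coefficient -2: divide by -2, so div: -5*(-(-4*(4*x))) = -160.
Step 2. [-5*(-(-4*(4*x))) = -160] LHS = -5·(…); ÷-5 both sides ⇒ div: -(-4*(4*x)) = 32.
Step 3. [-(-4*(4*x)) = 32] LHS negated; negate both sides, so neg: -4*(4*x) = -32.
Step 4. [-4*(4*x) = -32] leading coefficient -4: divide by -4. So div: 4*x = 8.
Step 5. [4*x = 8] leading coefficient 4: divide by 4, so div: x = 2.

Answer: x ∈ {2}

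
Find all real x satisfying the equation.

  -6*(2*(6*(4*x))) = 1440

Step 1. [-6*(2*(6*(4*x))) = 1440] LHS = -6·(…); ÷-6 both sides ⇒ div: 2*(6*(4*x)) = -240.
Step 2. [2*(6*(4*x)) = -240] leading coefficient 2: divide by 2 ⇒ div: 6*(4*x) = -120.
Step 3. [6*(4*x) = -120] leading coefficient 6: divide by 6 ⇒ div: 4*x = -20.
Step 4. [4*x = -20] divide by the outer 4, so div: x = -5.

Answer: x ∈ {-5}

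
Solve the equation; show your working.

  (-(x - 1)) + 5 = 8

Step 1. [(-(x - 1)) + 5 = 8] 5 comes off first (subtract 5), so sub: -(x - 1) = 3.
Step 2. [-(x - 1) = 3] leading − — multiply by −1, so neg: x - 1 = -3.
Step 3. [x - 1 = -3] -1 is outermost — add 1 both sides, so sub: x = -2.

Answer: x ∈ {-2}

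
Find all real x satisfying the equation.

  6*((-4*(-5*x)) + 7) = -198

Step 1. [6*((-4*(-5*x)) + 7) = -198] LHS = 6·(…); ÷6 both sides, so div: (-4*(-5*x)) + 7 = -33.
Step 2. [(-4*(-5*x)) + 7 = -33] peel the +7: subtract 7 from each side ⇒ sub: -4*(-5*x) = -40.
Step 3. [-4*(-5*x) = -40] -4 out front; divide by -4. So div: -5*x = 10.
Step 4. [-5*x = 10] -5 out front; divide by -5. So div: x = -2.

Answer: x ∈ {-2}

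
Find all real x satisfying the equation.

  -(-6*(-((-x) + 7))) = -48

Step 1. [-(-6*(-((-x) + 7))) = -48] leading − — multiply by −1. So neg: -6*(-((-x) + 7)) = 48.
Step 2. [-6*(-((-x) + 7)) = 48] -6·(inner) — divide through by -6 ⇒ div: -((-x) + 7) = -8.
Step 3. [-((-x) + 7) = -8] LHS negated; negate both sides ⇒ neg: (-x) + 7 = 8.
Step 4. [(-x) + 7 = 8] +7 is outermost — subtract 7 both sides, so sub: -x = 1.
Step 5. [-x = 1] flip signs both sides. So neg: x = -1.

Answer: x ∈ {-1}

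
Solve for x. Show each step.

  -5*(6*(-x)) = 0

Step 1. [-5*(6*(-x)) = 0] LHS = -5·(…); ÷-5 both sides, so div: 6*(-x) = 0.
Step 2. [6*(-x) = 0] 6 out front; divide by 6, so div: -x = 0.
Step 3. [-x = 0] leading − — multiply by −1 ⇒ neg: x = 0.

Answer: x ∈ {0}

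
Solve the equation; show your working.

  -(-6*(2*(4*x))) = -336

Step 1. [-(-6*(2*(4*x))) = -336] LHS negated; negate both sides ⇒ neg: -6*(2*(4*x)) = 336.
Step 2. [-6*(2*(4*x)) = 336] LHS = -6·(…); ÷-6 both sides ⇒ div: 2*(4*x) = -56.
Step 3. [2*(4*x) = -56] divide by the outer 2. So div: 4*x = -28.
Step 4. [4*x = -28] LHS = 4·(…); ÷4 both sides, so div: x = -7.

Answer: x ∈ {-7}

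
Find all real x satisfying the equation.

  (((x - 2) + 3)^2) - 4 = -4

Step 1. [(((x - 2) + 3)^2) - 4 = -4] 4 comes off first (add 4). So sub: ((x - 2) + 3)^2 = 0.
Step 2. [((x - 2) + 3)^2 = 0] LHS squared, RHS 0 ≥ 0: apply √ (±). So sqrt: (x - 2) + 3 = 0.
Step 3. [(x - 2) + 3 = 0] +3 is outermost — subtract 3 both sides, so sub: x - 2 = -3.
Step 4. [x - 2 = -3] the outer -2 inverts by adding 2 ⇒ sub: x = -1.

Answer: x ∈ {-1}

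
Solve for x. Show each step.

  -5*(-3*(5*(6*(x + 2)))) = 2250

Step 1. [-5*(-3*(5*(6*(x + 2)))) = 2250] LHS = -5·(…); ÷-5 both sides ⇒ div: -3*(5*(6*(x + 2))) = -450.
Step 2. [-3*(5*(6*(x + 2))) = -450] leading coefficient -3: divide by -3. So div: 5*(6*(x + 2)) = 150.
Step 3. [5*(6*(x + 2)) = 150] divide by the outer 5, so div: 6*(x + 2) = 30.
Step 4. [6*(x + 2) = 30] leading coefficient 6: divide by 6 ⇒ div: x + 2 = 5.
Step 5. [x + 2 = 5] the outer +2 inverts by subtracting 2, so sub: x = 3.

Answer: x ∈ {3}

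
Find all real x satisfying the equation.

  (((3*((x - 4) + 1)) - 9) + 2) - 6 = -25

Step 1. [(((3*((x - 4) + 1)) - 9) + 2) - 6 = -25] peel the -6: add 6 from each side ⇒ sub: ((3*((x - 4) + 1)) - 9) + 2 = -19.
Step 2. [((3*((x - 4) + 1)) - 9) + 2 = -19] subtract 2: x sits inside (… + 2), so sub: (3*((x - 4) + 1)) - 9 = -21.
Step 3. [(3*((x - 4) + 1)) - 9 = -21] add 9: x sits inside (… - 9). So sub: 3*((x - 4) + 1) = -12.
Step 4. [3*((x - 4) + 1) = -12] 3·(inner) — divide through by 3. So div: (x - 4) + 1 = -4.
Step 5. [(x - 4) + 1 = -4] the outer +1 inverts by subtracting 1 ⇒ sub: x - 4 = -5.
Step 6. [x - 4 = -5] the outer -4 inverts by adding 4. So sub: x = -1.

Answer: x ∈ {-1}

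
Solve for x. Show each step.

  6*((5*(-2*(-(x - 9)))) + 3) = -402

Step 1. [6*((5*(-2*(-(x - 9)))) + 3) = -402] 6·(inner) — divide through by 6 ⇒ div: (5*(-2*(-(x - 9)))) + 3 = -67.
Step 2. [(5*(-2*(-(x - 9)))) + 3 = -67] subtract 3: x sits inside (… + 3). So sub: 5*(-2*(-(x - 9))) = -70.
Step 3. [5*(-2*(-(x - 9))) = -70] 5·(inner) — divide through by 5. So div: -2*(-(x - 9)) = -14.
Step 4. [-2*(-(x - 9)) = -14] divide by the outer -2, so div: -(x - 9) = 7.
Step 5. [-(x - 9) = 7] flip signs both sides ⇒ neg: x - 9 = -7.
Step 6. [x - 9 = -7] the outer -9 inverts by adding 9 ⇒ sub: x = 2.

Answer: x ∈ {2}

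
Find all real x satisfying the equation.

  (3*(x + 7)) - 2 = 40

Step 1. [(3*(x + 7)) - 2 = 40] -2 is outermost — add 2 both sides, so sub: 3*(x + 7) = 42.
Step 2. [3*(x + 7) = 42] divide by the outer 3. So div: x + 7 = 14.
Step 3. [x + 7 = 14] +7 is outermost — subtract 7 both sides. So sub: x = 7.

Answer: x ∈ {7}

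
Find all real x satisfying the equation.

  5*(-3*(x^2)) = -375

Step 1. [5*(-3*(x^2)) = -375] divide by the outer 5. So div: -3*(x^2) = -75.
Step 2. [-3*(x^2) = -75] -3·(inner) — divide through by -3, so div: x^2 = 25.
Step 3. [x^2 = 25] √ both sides: 25 ≥ 0 gives two branches. So sqrt: x = 5 or -5.

Answer: x ∈ {-5, 5}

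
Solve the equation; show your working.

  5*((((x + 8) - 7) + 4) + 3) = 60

Step 1. [5*((((x + 8) - 7) + 4) + 3) = 60] 5·(inner) — divide through by 5 ⇒ div: (((x + 8) - 7) + 4) + 3 = 12.
Step 2. [(((x + 8) - 7) + 4) + 3 = 12] the outer +3 inverts by subtracting 3 ⇒ sub: ((x + 8) - 7) + 4 = 9.
Step 3. [((x + 8) - 7) + 4 = 9] 4 comes off first (subtract 4) ⇒ sub: (x + 8) - 7 = 5.
Step 4. [(x + 8) - 7 = 5] 7 comes off first (add 7). So sub: x + 8 = 12.
Step 5. [x + 8 = 12] 8 comes off first (subtract 8). So sub: x = 4.

Answer: x ∈ {4}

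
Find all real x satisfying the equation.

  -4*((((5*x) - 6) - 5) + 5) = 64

Step 1. [-4*((((5*x) - 6) - 5) + 5) = 64] -4·(inner) — divide through by -4, so div: (((5*x) - 6) - 5) + 5 = -16.
Step 2. [(((5*x) - 6) - 5) + 5 = -16] 5 comes off first (subtract 5). So sub: ((5*x) - 6) - 5 = -21.
Step 3. [((5*x) - 6) - 5 = -21] peel the -5: add 5 from each side. So sub: (5*x) - 6 = -16.
Step 4. [(5*x) - 6 = -16] 6 comes off first (add 6). So sub: 5*x = -10.
Step 5. [5*x = -10] 5·(inner) — divide through by 5, so div: x = -2.

Answer: x ∈ {-2}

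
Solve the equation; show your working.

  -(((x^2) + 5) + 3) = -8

Step 1. [-(((x^2) + 5) + 3) = -8] leading − — multiply by −1, so neg: ((x^2) + 5) + 3 = 8.
Step 2. [((x^2) + 5) + 3 = 8] subtract 3: x sits inside (… + 3) ⇒ sub: (x^2) + 5 = 5.
Step 3. [(x^2) + 5 = 5] subtract 5: x sits inside (… + 5). So sub: x^2 = 0.
Step 4. [x^2 = 0] LHS squared, RHS 0 ≥ 0: apply √ (±), so sqrt: x = 0.

Answer: x ∈ {0}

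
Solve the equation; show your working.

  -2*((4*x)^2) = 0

Step 1. [-2*((4*x)^2) = 0] divide by the outer -2, so div: (4*x)^2 = 0.
Step 2. [(4*x)^2 = 0] LHS squared, RHS 0 ≥ 0: apply √ (±), so sqrt: 4*x = 0.
Step 3. [4*x = 0] 4 out front; divide by 4, so div: x = 0.

Answer: x ∈ {0}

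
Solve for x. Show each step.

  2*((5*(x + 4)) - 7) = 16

Step 1. [2*((5*(x + 4)) - 7) = 16] 2·(inner) — divide through by 2 ⇒ div: (5*(x + 4)) - 7 = 8.
Step 2. [(5*(x + 4)) - 7 = 8] the outer -7 inverts by adding 7. So sub: 5*(x + 4) = 15.
Step 3. [5*(x + 4) = 15] LHS = 5·(…); ÷5 both sides. So div: x + 4 = 3.
Step 4. [x + 4 = 3] 4 comes off first (subtract 4) ⇒ sub: x = -1.

Answer: x ∈ {-1}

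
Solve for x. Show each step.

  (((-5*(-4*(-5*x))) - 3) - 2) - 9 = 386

Step 1. [(((-5*(-4*(-5*x))) - 3) - 2) - 9 = 386] the outer -9 inverts by adding 9. So sub: ((-5*(-4*(-5*x))) - 3) - 2 = 395.
Step 2. [((-5*(-4*(-5*x))) - 3) - 2 = 395] peel the -2: add 2 from each side ⇒ sub: (-5*(-4*(-5*x))) - 3 = 397.
Step 3. [(-5*(-4*(-5*x))) - 3 = 397] the outer -3 inverts by adding 3 ⇒ sub: -5*(-4*(-5*x)) = 400.
Step 4. [-5*(-4*(-5*x)) = 400] -5·(inner) — divide through by -5 ⇒ div: -4*(-5*x) = -80.
Step 5. [-4*(-5*x) = -80] -4 out front; divide by -4 ⇒ div: -5*x = 20.
Step 6. [-5*x = 20] divide by the outer -5 ⇒ div: x = -4.

Answer: x ∈ {-4}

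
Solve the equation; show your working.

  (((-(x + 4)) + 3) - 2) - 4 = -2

Step 1. [(((-(x + 4)) + 3) - 2) - 4 = -2] the outer -4 inverts by adding 4. So sub: ((-(x + 4)) + 3) - 2 = 2.
Step 2. [((-(x + 4)) + 3) - 2 = 2] peel the -2: add 2 from each side. So sub: (-(x + 4)) + 3 = 4.
Step 3. [(-(x + 4)) + 3 = 4] peel the +3: subtract 3 from each side ⇒ sub: -(x + 4) = 1.
Step 4. [-(x + 4) = 1] leading − — multiply by −1. So neg: x + 4 = -1.
Step 5. [x + 4 = -1] subtract 4: x sits inside (… + 4), so sub: x = -5.

Answer: x ∈ {-5}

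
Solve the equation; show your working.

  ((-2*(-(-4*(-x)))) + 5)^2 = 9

Step 1. [((-2*(-(-4*(-x)))) + 5)^2 = 9] LHS squared, RHS 9 ≥ 0: apply √ (±). So sqrt: (-2*(-(-4*(-x)))) + 5 = 3 or -3.
Step 2. [(-2*(-(-4*(-x)))) + 5 = 3 or -3] subtract 5: x sits inside (… + 5). So sub: -2*(-(-4*(-x))) = -2 or -8.
Step 3. [-2*(-(-4*(-x))) = -2 or -8] divide by the outer -2. So div: -(-4*(-x)) = 1 or 4.
Step 4. [-(-4*(-x)) = 1 or 4] LHS negated; negate both sides. So neg: -4*(-x) = -1 or -4.
Step 5. [-4*(-x) = -1 or -4] LHS = -4·(…); ÷-4 both sides ⇒ div: -x = 1/4 or 1.
Step 6. [-x = 1/4 or 1] flip signs both sides ⇒ neg: x = -1/4 or -1.

Answer: x ∈ {-1, -1/4}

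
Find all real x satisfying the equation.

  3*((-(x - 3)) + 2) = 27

Step 1. [3*((-(x - 3)) + 2) = 27] leading coefficient 3: divide by 3 ⇒ div: (-(x - 3)) + 2 = 9.
Step 2. [(-(x - 3)) + 2 = 9] +2 is outermost — subtract 2 both sides, so sub: -(x - 3) = 7.
Step 3. [-(x - 3) = 7] LHS negated; negate both sides, so neg: x - 3 = -7.
Step 4. [x - 3 = -7] add 3: x sits inside (… - 3) ⇒ sub: x = -4.

Answer: x ∈ {-4}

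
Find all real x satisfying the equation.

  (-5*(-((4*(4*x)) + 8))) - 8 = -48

Step 1. [(-5*(-((4*(4*x)) + 8))) - 8 = -48] peel the -8: add 8 from each side ⇒ sub: -5*(-((4*(4*x)) + 8)) = -40.
Step 2. [-5*(-((4*(4*x)) + 8)) = -40] LHS = -5·(…); ÷-5 both sides, so div: -((4*(4*x)) + 8) = 8.
Step 3. [-((4*(4*x)) + 8) = 8] flip signs both sides. So neg: (4*(4*x)) + 8 = -8.
Step 4. [(4*(4*x)) + 8 = -8] 4 | LHS and 4 | -8: pull 4 out, so factor: (4*x) + 2 = -2.
Step 5. [(4*x) + 2 = -2] the outer +2 inverts by subtracting 2. So sub: 4*x = -4.
Step 6. [4*x = -4] LHS = 4·(…); ÷4 both sides, so div: x = -1.

Answer: x ∈ {-1}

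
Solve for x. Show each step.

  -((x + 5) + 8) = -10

Step 1. [-((x + 5) + 8) = -10] LHS negated; negate both sides, so neg: (x + 5) + 8 = 10.
Step 2. [(x + 5) + 8 = 10] +8 is outermost — subtract 8 both sides. So sub: x + 5 = 2.
Step 3. [x + 5 = 2] subtract 5: x sits inside (… + 5), so sub: x = -3.

Answer: x ∈ {-3}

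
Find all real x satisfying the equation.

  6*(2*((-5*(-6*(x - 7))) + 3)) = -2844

Step 1. [6*(2*((-5*(-6*(x - 7))) + 3)) = -2844] LHS = 6·(…); ÷6 both sides, so div: 2*((-5*(-6*(x - 7))) + 3) = -474.
Step 2. [2*((-5*(-6*(x - 7))) + 3) = -474] 2 out front; divide by 2, so div: (-5*(-6*(x - 7))) + 3 = -237.
Step 3. [(-5*(-6*(x - 7))) + 3 = -237] subtract 3: x sits inside (… + 3). So sub: -5*(-6*(x - 7)) = -240.
Step 4. [-5*(-6*(x - 7)) = -240] -5·(inner) — divide through by -5 ⇒ div: -6*(x - 7) = 48.
Step 5. [-6*(x - 7) = 48] leading coefficient -6: divide by -6 ⇒ div: x - 7 = -8.
Step 6. [x - 7 = -8] the outer -7 inverts by adding 7 ⇒ sub: x = -1.

Answer: x ∈ {-1}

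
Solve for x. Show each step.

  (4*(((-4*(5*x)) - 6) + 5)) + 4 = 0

Step 1. [(4*(((-4*(5*x)) - 6) + 5)) + 4 = 0] 4 | LHS and 4 | 0: pull 4 out. So factor: (((-4*(5*x)) - 6) + 5) + 1 = 0.
Step 2. [(((-4*(5*x)) - 6) + 5) + 1 = 0] +1 is outermost — subtract 1 both sides, so sub: ((-4*(5*x)) - 6) + 5 = -1.
Step 3. [((-4*(5*x)) - 6) + 5 = -1] 5 comes off first (subtract 5) ⇒ sub: (-4*(5*x)) - 6 = -6.
Step 4. [(-4*(5*x)) - 6 = -6] -6 is outermost — add 6 both sides ⇒ sub: -4*(5*x) = 0.
Step 5. [-4*(5*x) = 0] leading coefficient -4: divide by -4 ⇒ div: 5*x = 0.
Step 6. [5*x = 0] 5·(inner) — divide through by 5. So div: x = 0.

Answer: x ∈ {0}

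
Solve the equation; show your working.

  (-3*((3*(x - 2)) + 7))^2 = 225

Step 1. [(-3*((3*(x - 2)) + 7))^2 = 225] 225 ≥ 0, LHS is (·)² — take ±√ ⇒ sqrt: -3*((3*(x - 2)) + 7) = 15 or -15.
Step 2. [-3*((3*(x - 2)) + 7) = 15 or -15] divide by the outer -3, so div: (3*(x - 2)) + 7 = -5 or 5.
Step 3. [(3*(x - 2)) + 7 = -5 or 5] the outer +7 inverts by subtracting 7, so sub: 3*(x - 2) = -12 or -2.
Step 4. [3*(x - 2) = -12 or -2] LHS = 3·(…); ÷3 both sides, so div: x - 2 = -4 or -2/3.
Step 5. [x - 2 = -4 or -2/3] add 2: x sits inside (… - 2), so sub: x = -2 or 4/3.

Answer: x ∈ {-2, 4/3}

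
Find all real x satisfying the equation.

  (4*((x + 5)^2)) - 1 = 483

Step 1. [(4*((x + 5)^2)) - 1 = 483] peel the -1: add 1 from each side ⇒ sub: 4*((x + 5)^2) = 484.
Step 2. [4*((x + 5)^2) = 484] leading coefficient 4: divide by 4. So div: (x + 5)^2 = 121.
Step 3. [(x + 5)^2 = 121] 121 ≥ 0, LHS is (·)² — take ±√ ⇒ sqrt: x + 5 = 11 or -11.
Step 4. [x + 5 = 11 or -11] the outer +5 inverts by subtracting 5, so sub: x = 6 or -16.

Answer: x ∈ {-16, 6}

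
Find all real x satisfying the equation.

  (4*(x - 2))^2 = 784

Step 1. [(4*(x - 2))^2 = 784] √ both sides: 784 ≥ 0 gives two branches, so sqrt: 4*(x - 2) = 28 or -28.
Step 2. [4*(x - 2) = 28 or -28] LHS = 4·(…); ÷4 both sides, so div: x - 2 = 7 or -7.
Step 3. [x - 2 = 7 or -7] 2 comes off first (add 2). So sub: x = 9 or -5.

Answer: x ∈ {-5, 9}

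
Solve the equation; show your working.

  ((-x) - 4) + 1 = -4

Step 1. [((-x) - 4) + 1 = -4] subtract 1: x sits inside (… + 1), so sub: (-x) - 4 = -5.
Step 2. [(-x) - 4 = -5] -4 is outermost — add 4 both sides, so sub: -x = -1.
Step 3. [-x = -1] flip signs both sides. So neg: x = 1.

Answer: x ∈ {1}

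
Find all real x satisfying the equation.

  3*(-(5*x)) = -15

Step 1. [3*(-(5*x)) = -15] leading coefficient 3: divide by 3, so div: -(5*x) = -5.
Step 2. [-(5*x) = -5] leading − — multiply by −1 ⇒ neg: 5*x = 5.
Step 3. [5*x = 5] divide by the outer 5. So div: x = 1.

Answer: x ∈ {1}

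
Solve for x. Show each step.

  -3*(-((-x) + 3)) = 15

Step 1. [-3*(-((-x) + 3)) = 15] -3 out front; divide by -3. So div: -((-x) + 3) = -5.
Step 2. [-((-x) + 3) = -5] leading − — multiply by −1, so neg: (-x) + 3 = 5.
Step 3. [(-x) + 3 = 5] peel the +3: subtract 3 from each side ⇒ sub: -x = 2.
Step 4. [-x = 2] LHS negated; negate both sides, so neg: x = -2.

Answer: x ∈ {-2}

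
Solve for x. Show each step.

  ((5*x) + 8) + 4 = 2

Step 1. [((5*x) + 8) + 4 = 2] peel the +4: subtract 4 from each side, so sub: (5*x) + 8 = -2.
Step 2. [(5*x) + 8 = -2] +8 is outermost — subtract 8 both sides ⇒ sub: 5*x = -10.
Step 3. [5*x = -10] 5·(inner) — divide through by 5. So div: x = -2.

Answer: x ∈ {-2}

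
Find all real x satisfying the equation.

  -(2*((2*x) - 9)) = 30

Step 1. [-(2*((2*x) - 9)) = 30] LHS negated; negate both sides. So neg: 2*((2*x) - 9) = -30.
Step 2. [2*((2*x) - 9) = -30] LHS = 2·(…); ÷2 both sides ⇒ div: (2*x) - 9 = -15.
Step 3. [(2*x) - 9 = -15] the outer -9 inverts by adding 9. So sub: 2*x = -6.
Step 4. [2*x = -6] LHS = 2·(…); ÷2 both sides, so div: x = -3.

Answer: x ∈ {-3}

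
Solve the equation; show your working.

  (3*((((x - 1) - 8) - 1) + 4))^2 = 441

Step 1. [(3*((((x - 1) - 8) - 1) + 4))^2 = 441] LHS squared, RHS 441 ≥ 0: apply √ (±), so sqrt: 3*((((x - 1) - 8) - 1) + 4) = 21 or -21.
Step 2. [3*((((x - 1) - 8) - 1) + 4) = 21 or -21] leading coefficient 3: divide by 3, so div: (((x - 1) - 8) - 1) + 4 = 7 or -7.
Step 3. [(((x - 1) - 8) - 1) + 4 = 7 or -7] +4 is outermost — subtract 4 both sides. So sub: ((x - 1) - 8) - 1 = 3 or -11.
Step 4. [((x - 1) - 8) - 1 = 3 or -11] peel the -1: add 1 from each side. So sub: (x - 1) - 8 = 4 or -10.
Step 5. [(x - 1) - 8 = 4 or -10] 8 comes off first (add 8), so sub: x - 1 = 12 or -2.
Step 6. [x - 1 = 12 or -2] -1 is outermost — add 1 both sides. So sub: x = 13 or -1.

Answer: x ∈ {-1, 13}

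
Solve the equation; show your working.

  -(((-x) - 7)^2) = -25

Step 1. [-(((-x) - 7)^2) = -25] leading − — multiply by −1, so neg: ((-x) - 7)^2 = 25.
Step 2. [((-x) - 7)^2 = 25] 25 ≥ 0, LHS is (·)² — take ±√ ⇒ sqrt: (-x) - 7 = 5 or -5.
Step 3. [(-x) - 7 = 5 or -5] peel the -7: add 7 from each side, so sub: -x = 12 or 2.
Step 4. [-x = 12 or 2] leading − — multiply by −1. So neg: x = -12 or -2.

Answer: x ∈ {-12, -2}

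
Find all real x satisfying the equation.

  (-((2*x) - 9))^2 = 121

Step 1. [(-((2*x) - 9))^2 = 121] LHS squared, RHS 121 ≥ 0: apply √ (±), so sqrt: -((2*x) - 9) = 11 or -11.
Step 2. [-((2*x) - 9) = 11 or -11] leading − — multiply by −1 ⇒ neg: (2*x) - 9 = -11 or 11.
Step 3. [(2*x) - 9 = -11 or 11] -9 is outermost — add 9 both sides. So sub: 2*x = -2 or 20.
Step 4. [2*x = -2 or 20] LHS = 2·(…); ÷2 both sides, so div: x = -1 or 10.

Answer: x ∈ {-1, 10}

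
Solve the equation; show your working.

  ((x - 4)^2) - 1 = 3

Step 1. [((x - 4)^2) - 1 = 3] peel the -1: add 1 from each side ⇒ sub: (x - 4)^2 = 4.
Step 2. [(x - 4)^2 = 4] 4 ≥ 0, LHS is (·)² — take ±√. So sqrt: x - 4 = 2 or -2.
Step 3. [x - 4 = 2 or -2] 4 comes off first (add 4) ⇒ sub: x = 6 or 2.

Answer: x ∈ {2, 6}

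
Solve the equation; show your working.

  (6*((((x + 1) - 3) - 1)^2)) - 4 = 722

Step 1. [(6*((((x + 1) - 3) - 1)^2)) - 4 = 722] add 4: x sits inside (… - 4). So sub: 6*((((x + 1) - 3) - 1)^2) = 726.
Step 2. [6*((((x + 1) - 3) - 1)^2) = 726] leading coefficient 6: divide by 6. So div: (((x + 1) - 3) - 1)^2 = 121.
Step 3. [(((x + 1) - 3) - 1)^2 = 121] √ both sides: 121 ≥ 0 gives two branches. So sqrt: ((x + 1) - 3) - 1 = 11 or -11.
Step 4. [((x + 1) - 3) - 1 = 11 or -11] the outer -1 inverts by adding 1 ⇒ sub: (x + 1) - 3 = 12 or -10.
Step 5. [(x + 1) - 3 = 12 or -10] add 3: x sits inside (… - 3) ⇒ sub: x + 1 = 15 or -7.
Step 6. [x + 1 = 15 or -7] peel the +1: subtract 1 from each side, so sub: x = 14 or -8.

Answer: x ∈ {-8, 14}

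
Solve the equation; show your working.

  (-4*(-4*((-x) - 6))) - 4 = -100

Step 1. [(-4*(-4*((-x) - 6))) - 4 = -100] -4 | LHS and -4 | -100: pull -4 out, so factor: (-4*((-x) - 6)) + 1 = 25.
Step 2. [(-4*((-x) - 6)) + 1 = 25] subtract 1: x sits inside (… + 1) ⇒ sub: -4*((-x) - 6) = 24.
Step 3. [-4*((-x) - 6) = 24] -4 out front; divide by -4. So div: (-x) - 6 = -6.
Step 4. [(-x) - 6 = -6] the outer -6 inverts by adding 6, so sub: -x = 0.
Step 5. [-x = 0] leading − — multiply by −1. So neg: x = 0.

Answer: x ∈ {0}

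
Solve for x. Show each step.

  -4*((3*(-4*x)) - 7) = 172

Step 1. [-4*((3*(-4*x)) - 7) = 172] leading coefficient -4: divide by -4, so div: (3*(-4*x)) - 7 = -43.
Step 2. [(3*(-4*x)) - 7 = -43] peel the -7: add 7 from each side. So sub: 3*(-4*x) = -36.
Step 3. [3*(-4*x) = -36] divide by the outer 3. So div: -4*x = -12.
Step 4. [-4*x = -12] leading coefficient -4: divide by -4. So div: x = 3.

Answer: x ∈ {3}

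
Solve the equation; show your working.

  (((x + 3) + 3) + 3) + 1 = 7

Step 1. [(((x + 3) + 3) + 3) + 1 = 7] 1 comes off first (subtract 1), so sub: ((x + 3) + 3) + 3 = 6.
Step 2. [((x + 3) + 3) + 3 = 6] subtract 3: x sits inside (… + 3) ⇒ sub: (x + 3) + 3 = 3.
Step 3. [(x + 3) + 3 = 3] the outer +3 inverts by subtracting 3 ⇒ sub: x + 3 = 0.
Step 4. [x + 3 = 0] subtract 3: x sits inside (… + 3), so sub: x = -3.

Answer: x ∈ {-3}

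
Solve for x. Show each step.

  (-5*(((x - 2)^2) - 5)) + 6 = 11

Step 1. [(-5*(((x - 2)^2) - 5)) + 6 = 11] 6 comes off first (subtract 6) ⇒ sub: -5*(((x - 2)^2) - 5) = 5.
Step 2. [-5*(((x - 2)^2) - 5) = 5] divide by the outer -5 ⇒ div: ((x - 2)^2) - 5 = -1.
Step 3. [((x - 2)^2) - 5 = -1] the outer -5 inverts by adding 5 ⇒ sub: (x - 2)^2 = 4.
Step 4. [(x - 2)^2 = 4] 4 ≥ 0, LHS is (·)² — take ±√, so sqrt: x - 2 = 2 or -2.
Step 5. [x - 2 = 2 or -2] 2 comes off first (add 2) ⇒ sub: x = 4 or 0.

Answer: x ∈ {0, 4}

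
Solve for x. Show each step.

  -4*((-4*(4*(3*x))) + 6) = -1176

Step 1. [-4*((-4*(4*(3*x))) + 6) = -1176] -4·(inner) — divide through by -4, so div: (-4*(4*(3*x))) + 6 = 294.
Step 2. [(-4*(4*(3*x))) + 6 = 294] +6 is outermost — subtract 6 both sides. So sub: -4*(4*(3*x)) = 288.
Step 3. [-4*(4*(3*x)) = 288] LHS = -4·(…); ÷-4 both sides, so div: 4*(3*x) = -72.
Step 4. [4*(3*x) = -72] LHS = 4·(…); ÷4 both sides, so div: 3*x = -18.
Step 5. [3*x = -18] 3·(inner) — divide through by 3 ⇒ div: x = -6.

Answer: x ∈ {-6}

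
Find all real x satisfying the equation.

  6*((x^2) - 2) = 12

Step 1. [6*((x^2) - 2) = 12] divide by the outer 6, so div: (x^2) - 2 = 2.
Step 2. [(x^2) - 2 = 2] 2 comes off first (add 2), so sub: x^2 = 4.
Step 3. [x^2 = 4] √ both sides: 4 ≥ 0 gives two branches, so sqrt: x = 2 or -2.

Answer: x ∈ {-2, 2}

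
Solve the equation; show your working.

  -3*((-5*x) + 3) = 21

Step 1. [-3*((-5*x) + 3) = 21] divide by the outer -3 ⇒ div: (-5*x) + 3 = -7.
Step 2. [(-5*x) + 3 = -7] +3 is outermost — subtract 3 both sides, so sub: -5*x = -10.
Step 3. [-5*x = -10] -5 out front; divide by -5, so div: x = 2.

Answer: x ∈ {2}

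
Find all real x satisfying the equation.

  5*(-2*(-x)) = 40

Step 1. [5*(-2*(-x)) = 40] 5·(inner) — divide through by 5, so div: -2*(-x) = 8.
Step 2. [-2*(-x) = 8] -2 out front; divide by -2, so div: -x = -4.
Step 3. [-x = -4] flip signs both sides. So neg: x = 4.

Answer: x ∈ {4}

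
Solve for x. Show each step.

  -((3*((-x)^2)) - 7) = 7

Step 1. [-((3*((-x)^2)) - 7) = 7] leading − — multiply by −1 ⇒ neg: (3*((-x)^2)) - 7 = -7.
Step 2. [(3*((-x)^2)) - 7 = -7] 7 comes off first (add 7) ⇒ sub: 3*((-x)^2) = 0.
Step 3. [3*((-x)^2) = 0] 3 out front; divide by 3 ⇒ div: (-x)^2 = 0.
Step 4. [(-x)^2 = 0] LHS squared, RHS 0 ≥ 0: apply √ (±), so sqrt: -x = 0.
Step 5. [-x = 0] leading − — multiply by −1 ⇒ neg: x = 0.

Answer: x ∈ {0}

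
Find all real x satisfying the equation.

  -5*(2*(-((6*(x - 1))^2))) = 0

Step 1. [-5*(2*(-((6*(x - 1))^2))) = 0] divide by the outer -5, so div: 2*(-((6*(x - 1))^2)) = 0.
Step 2. [2*(-((6*(x - 1))^2)) = 0] leading coefficient 2: divide by 2, so div: -((6*(x - 1))^2) = 0.
Step 3. [-((6*(x - 1))^2) = 0] leading − — multiply by −1 ⇒ neg: (6*(x - 1))^2 = 0.
Step 4. [(6*(x - 1))^2 = 0] √ both sides: 0 ≥ 0 gives two branches. So sqrt: 6*(x - 1) = 0.
Step 5. [6*(x - 1) = 0] 6·(inner) — divide through by 6. So div: x - 1 = 0.
Step 6. [x - 1 = 0] the outer -1 inverts by adding 1, so sub: x = 1.

Answer: x ∈ {1}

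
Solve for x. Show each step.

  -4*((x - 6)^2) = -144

Step 1. [-4*((x - 6)^2) = -144] divide by the outer -4, so div: (x - 6)^2 = 36.
Step 2. [(x - 6)^2 = 36] 36 ≥ 0, LHS is (·)² — take ±√ ⇒ sqrt: x - 6 = 6 or -6.
Step 3. [x - 6 = 6 or -6] 6 comes off first (add 6). So sub: x = 12 or 0.

Answer: x ∈ {0, 12}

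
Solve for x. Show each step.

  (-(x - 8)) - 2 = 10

Step 1. [(-(x - 8)) - 2 = 10] -2 is outermost — add 2 both sides. So sub: -(x - 8) = 12.
Step 2. [-(x - 8) = 12] LHS negated; negate both sides, so neg: x - 8 = -12.
Step 3. [x - 8 = -12] -8 is outermost — add 8 both sides ⇒ sub: x = -4.

Answer: x ∈ {-4}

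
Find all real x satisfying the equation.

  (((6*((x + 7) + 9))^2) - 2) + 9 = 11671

Step 1. [(((6*((x + 7) + 9))^2) - 2) + 9 = 11671] subtract 9: x sits inside (… + 9). So sub: ((6*((x + 7) + 9))^2) - 2 = 11662.
Step 2. [((6*((x + 7) + 9))^2) - 2 = 11662] add 2: x sits inside (… - 2) ⇒ sub: (6*((x + 7) + 9))^2 = 11664.
Step 3. [(6*((x + 7) + 9))^2 = 11664] LHS squared, RHS 11664 ≥ 0: apply √ (±), so sqrt: 6*((x + 7) + 9) = 108 or -108.
Step 4. [6*((x + 7) + 9) = 108 or -108] divide by the outer 6. So div: (x + 7) + 9 = 18 or -18.
Step 5. [(x + 7) + 9 = 18 or -18] subtract 9: x sits inside (… + 9). So sub: x + 7 = 9 or -27.
Step 6. [x + 7 = 9 or -27] the outer +7 inverts by subtracting 7 ⇒ sub: x = 2 or -34.

Answer: x ∈ {-34, 2}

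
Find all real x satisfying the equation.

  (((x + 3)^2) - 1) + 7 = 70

Step 1. [(((x + 3)^2) - 1) + 7 = 70] peel the +7: subtract 7 from each side ⇒ sub: ((x + 3)^2) - 1 = 63.
Step 2. [((x + 3)^2) - 1 = 63] -1 is outermost — add 1 both sides, so sub: (x + 3)^2 = 64.
Step 3. [(x + 3)^2 = 64] LHS squared, RHS 64 ≥ 0: apply √ (±), so sqrt: x + 3 = 8 or -8.
Step 4. [x + 3 = 8 or -8] the outer +3 inverts by subtracting 3 ⇒ sub: x = 5 or -11.

Answer: x ∈ {-11, 5}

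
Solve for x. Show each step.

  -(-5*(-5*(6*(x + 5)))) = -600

Step 1. [-(-5*(-5*(6*(x + 5)))) = -600] LHS negated; negate both sides, so neg: -5*(-5*(6*(x + 5))) = 600.
Step 2. [-5*(-5*(6*(x + 5))) = 600] LHS = -5·(…); ÷-5 both sides. So div: -5*(6*(x + 5)) = -120.
Step 3. [-5*(6*(x + 5)) = -120] divide by the outer -5. So div: 6*(x + 5) = 24.
Step 4. [6*(x + 5) = 24] 6·(inner) — divide through by 6 ⇒ div: x + 5 = 4.
Step 5. [x + 5 = 4] the outer +5 inverts by subtracting 5, so sub: x = -1.

Answer: x ∈ {-1}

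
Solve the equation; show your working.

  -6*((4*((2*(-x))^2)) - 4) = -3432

Step 1. [-6*((4*((2*(-x))^2)) - 4) = -3432] -6·(inner) — divide through by -6, so div: (4*((2*(-x))^2)) - 4 = 572.
Step 2. [(4*((2*(-x))^2)) - 4 = 572] 4 | LHS and 4 | 572: pull 4 out. So factor: ((2*(-x))^2) - 1 = 143.
Step 3. [((2*(-x))^2) - 1 = 143] the outer -1 inverts by adding 1, so sub: (2*(-x))^2 = 144.
Step 4. [(2*(-x))^2 = 144] √ both sides: 144 ≥ 0 gives two branches ⇒ sqrt: 2*(-x) = 12 or -12.
Step 5. [2*(-x) = 12 or -12] LHS = 2·(…); ÷2 both sides. So div: -x = 6 or -6.
Step 6. [-x = 6 or -6] LHS negated; negate both sides, so neg: x = -6 or 6.

Answer: x ∈ {-6, 6}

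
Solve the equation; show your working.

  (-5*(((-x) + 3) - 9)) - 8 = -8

Step 1. [(-5*(((-x) + 3) - 9)) - 8 = -8] add 8: x sits inside (… - 8), so sub: -5*(((-x) + 3) - 9) = 0.
Step 2. [-5*(((-x) + 3) - 9) = 0] -5 out front; divide by -5, so div: ((-x) + 3) - 9 = 0.
Step 3. [((-x) + 3) - 9 = 0] peel the -9: add 9 from each side, so sub: (-x) + 3 = 9.
Step 4. [(-x) + 3 = 9] subtract 3: x sits inside (… + 3) ⇒ sub: -x = 6.
Step 5. [-x = 6] LHS negated; negate both sides, so neg: x = -6.

Answer: x ∈ {-6}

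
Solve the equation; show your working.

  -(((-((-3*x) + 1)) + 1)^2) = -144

Step 1. [-(((-((-3*x) + 1)) + 1)^2) = -144] flip signs both sides ⇒ neg: ((-((-3*x) + 1)) + 1)^2 = 144.
Step 2. [((-((-3*x) + 1)) + 1)^2 = 144] √ both sides: 144 ≥ 0 gives two branches, so sqrt: (-((-3*x) + 1)) + 1 = 12 or -12.
Step 3. [(-((-3*x) + 1)) + 1 = 12 or -12] subtract 1: x sits inside (… + 1), so sub: -((-3*x) + 1) = 11 or -13.
Step 4. [-((-3*x) + 1) = 11 or -13] flip signs both sides ⇒ neg: (-3*x) + 1 = -11 or 13.
Step 5. [(-3*x) + 1 = -11 or 13] peel the +1: subtract 1 from each side ⇒ sub: -3*x = -12 or 12.
Step 6. [-3*x = -12 or 12] leading coefficient -3: divide by -3, so div: x = 4 or -4.

Answer: x ∈ {-4, 4}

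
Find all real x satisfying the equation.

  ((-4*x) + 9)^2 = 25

Step 1. [((-4*x) + 9)^2 = 25] √ both sides: 25 ≥ 0 gives two branches ⇒ sqrt: (-4*x) + 9 = 5 or -5.
Step 2. [(-4*x) + 9 = 5 or -5] the outer +9 inverts by subtracting 9, so sub: -4*x = -4 or -14.
Step 3. [-4*x = -4 or -14] -4 out front; divide by -4. So div: x = 1 or 7/2.

Answer: x ∈ {1, 7/2}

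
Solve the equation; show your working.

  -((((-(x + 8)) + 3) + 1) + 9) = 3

Step 1. [-((((-(x + 8)) + 3) + 1) + 9) = 3] flip signs both sides, so neg: (((-(x + 8)) + 3) + 1) + 9 = -3.
Step 2. [(((-(x + 8)) + 3) + 1) + 9 = -3] subtract 9: x sits inside (… + 9) ⇒ sub: ((-(x + 8)) + 3) + 1 = -12.
Step 3. [((-(x + 8)) + 3) + 1 = -12] +1 is outermost — subtract 1 both sides, so sub: (-(x + 8)) + 3 = -13.
Step 4. [(-(x + 8)) + 3 = -13] 3 comes off first (subtract 3). So sub: -(x + 8) = -16.
Step 5. [-(x + 8) = -16] flip signs both sides. So neg: x + 8 = 16.
Step 6. [x + 8 = 16] the outer +8 inverts by subtracting 8 ⇒ sub: x = 8.

Answer: x ∈ {8}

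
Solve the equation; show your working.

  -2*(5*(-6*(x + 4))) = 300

Step 1. [-2*(5*(-6*(x + 4))) = 300] -2·(inner) — divide through by -2 ⇒ div: 5*(-6*(x + 4)) = -150.
Step 2. [5*(-6*(x + 4)) = -150] LHS = 5·(…); ÷5 both sides, so div: -6*(x + 4) = -30.
Step 3. [-6*(x + 4) = -30] LHS = -6·(…); ÷-6 both sides, so div: x + 4 = 5.
Step 4. [x + 4 = 5] the outer +4 inverts by subtracting 4, so sub: x = 1.

Answer: x ∈ {1}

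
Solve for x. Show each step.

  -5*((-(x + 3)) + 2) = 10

Step 1. [-5*((-(x + 3)) + 2) = 10] LHS = -5·(…); ÷-5 both sides ⇒ div: (-(x + 3)) + 2 = -2.
Step 2. [(-(x + 3)) + 2 = -2] peel the +2: subtract 2 from each side, so sub: -(x + 3) = -4.
Step 3. [-(x + 3) = -4] LHS negated; negate both sides, so neg: x + 3 = 4.
Step 4. [x + 3 = 4] 3 comes off first (subtract 3), so sub: x = 1.

Answer: x ∈ {1}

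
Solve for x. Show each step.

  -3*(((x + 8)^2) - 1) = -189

Step 1. [-3*(((x + 8)^2) - 1) = -189] -3·(inner) — divide through by -3, so div: ((x + 8)^2) - 1 = 63.
Step 2. [((x + 8)^2) - 1 = 63] peel the -1: add 1 from each side. So sub: (x + 8)^2 = 64.
Step 3. [(x + 8)^2 = 64] LHS squared, RHS 64 ≥ 0: apply √ (±), so sqrt: x + 8 = 8 or -8.
Step 4. [x + 8 = 8 or -8] peel the +8: subtract 8 from each side. So sub: x = 0 or -16.

Answer: x ∈ {-16, 0}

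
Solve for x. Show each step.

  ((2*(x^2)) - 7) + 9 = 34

Step 1. [((2*(x^2)) - 7) + 9 = 34] the outer +9 inverts by subtracting 9. So sub: (2*(x^2)) - 7 = 25.
Step 2. [(2*(x^2)) - 7 = 25] peel the -7: add 7 from each side, so sub: 2*(x^2) = 32.
Step 3. [2*(x^2) = 32] 2 out front; divide by 2 ⇒ div: x^2 = 16.
Step 4. [x^2 = 16] √ both sides: 16 ≥ 0 gives two branches. So sqrt: x = 4 or -4.

Answer: x ∈ {-4, 4}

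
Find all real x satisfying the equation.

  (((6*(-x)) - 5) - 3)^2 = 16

Step 1. [(((6*(-x)) - 5) - 3)^2 = 16] 16 ≥ 0, LHS is (·)² — take ±√. So sqrt: ((6*(-x)) - 5) - 3 = 4 or -4.
Step 2. [((6*(-x)) - 5) - 3 = 4 or -4] -3 is outermost — add 3 both sides ⇒ sub: (6*(-x)) - 5 = 7 or -1.
Step 3. [(6*(-x)) - 5 = 7 or -1] peel the -5: add 5 from each side. So sub: 6*(-x) = 12 or 4.
Step 4. [6*(-x) = 12 or 4] 6·(inner) — divide through by 6 ⇒ div: -x = 2 or 2/3.
Step 5. [-x = 2 or 2/3] leading − — multiply by −1. So neg: x = -2 or -2/3.

Answer: x ∈ {-2, -2/3}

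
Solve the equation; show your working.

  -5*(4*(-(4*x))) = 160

Step 1. [-5*(4*(-(4*x))) = 160] divide by the outer -5 ⇒ div: 4*(-(4*x)) = -32.
Step 2. [4*(-(4*x)) = -32] 4·(inner) — divide through by 4 ⇒ div: -(4*x) = -8.
Step 3. [-(4*x) = -8] LHS negated; negate both sides ⇒ neg: 4*x = 8.
Step 4. [4*x = 8] leading coefficient 4: divide by 4 ⇒ div: x = 2.

Answer: x ∈ {2}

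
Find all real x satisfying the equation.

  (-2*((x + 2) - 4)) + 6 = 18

Step 1. [(-2*((x + 2) - 4)) + 6 = 18] 6 comes off first (subtract 6) ⇒ sub: -2*((x + 2) - 4) = 12.
Step 2. [-2*((x + 2) - 4) = 12] -2 out front; divide by -2. So div: (x + 2) - 4 = -6.
Step 3. [(x + 2) - 4 = -6] 4 comes off first (add 4), so sub: x + 2 = -2.
Step 4. [x + 2 = -2] 2 comes off first (subtract 2). So sub: x = -4.

Answer: x ∈ {-4}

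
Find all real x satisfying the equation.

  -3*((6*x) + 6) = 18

Step 1. [-3*((6*x) + 6) = 18] leading coefficient -3: divide by -3 ⇒ div: (6*x) + 6 = -6.
Step 2. [(6*x) + 6 = -6] peel the +6: subtract 6 from each side. So sub: 6*x = -12.
Step 3. [6*x = -12] 6·(inner) — divide through by 6 ⇒ div: x = -2.

Answer: x ∈ {-2}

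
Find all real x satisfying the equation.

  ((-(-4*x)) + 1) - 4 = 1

Step 1. [((-(-4*x)) + 1) - 4 = 1] peel the -4: add 4 from each side ⇒ sub: (-(-4*x)) + 1 = 5.
Step 2. [(-(-4*x)) + 1 = 5] peel the +1: subtract 1 from each side ⇒ sub: -(-4*x) = 4.
Step 3. [-(-4*x) = 4] LHS negated; negate both sides. So neg: -4*x = -4.
Step 4. [-4*x = -4] LHS = -4·(…); ÷-4 both sides ⇒ div: x = 1.

Answer: x ∈ {1}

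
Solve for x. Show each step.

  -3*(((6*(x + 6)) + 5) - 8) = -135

Step 1. [-3*(((6*(x + 6)) + 5) - 8) = -135] LHS = -3·(…); ÷-3 both sides ⇒ div: ((6*(x + 6)) + 5) - 8 = 45.
Step 2. [((6*(x + 6)) + 5) - 8 = 45] the outer -8 inverts by adding 8. So sub: (6*(x + 6)) + 5 = 53.
Step 3. [(6*(x + 6)) + 5 = 53] peel the +5: subtract 5 from each side ⇒ sub: 6*(x + 6) = 48.
Step 4. [6*(x + 6) = 48] 6·(inner) — divide through by 6 ⇒ div: x + 6 = 8.
Step 5. [x + 6 = 8] subtract 6: x sits inside (… + 6) ⇒ sub: x = 2.

Answer: x ∈ {2}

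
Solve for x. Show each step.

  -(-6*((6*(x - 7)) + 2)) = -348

Step 1. [-(-6*((6*(x - 7)) + 2)) = -348] LHS negated; negate both sides, so neg: -6*((6*(x - 7)) + 2) = 348.
Step 2. [-6*((6*(x - 7)) + 2) = 348] divide by the outer -6, so div: (6*(x - 7)) + 2 = -58.
Step 3. [(6*(x - 7)) + 2 = -58] the outer +2 inverts by subtracting 2, so sub: 6*(x - 7) = -60.
Step 4. [6*(x - 7) = -60] divide by the outer 6. So div: x - 7 = -10.
Step 5. [x - 7 = -10] peel the -7: add 7 from each side ⇒ sub: x = -3.

Answer: x ∈ {-3}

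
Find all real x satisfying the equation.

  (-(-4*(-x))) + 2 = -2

Step 1. [(-(-4*(-x))) + 2 = -2] +2 is outermost — subtract 2 both sides ⇒ sub: -(-4*(-x)) = -4.
Step 2. [-(-4*(-x)) = -4] flip signs both sides ⇒ neg: -4*(-x) = 4.
Step 3. [-4*(-x) = 4] LHS = -4·(…); ÷-4 both sides, so div: -x = -1.
Step 4. [-x = -1] flip signs both sides ⇒ neg: x = 1.

Answer: x ∈ {1}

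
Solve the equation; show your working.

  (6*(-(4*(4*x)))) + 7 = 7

Step 1. [(6*(-(4*(4*x)))) + 7 = 7] 7 comes off first (subtract 7). So sub: 6*(-(4*(4*x))) = 0.
Step 2. [6*(-(4*(4*x))) = 0] divide by the outer 6 ⇒ div: -(4*(4*x)) = 0.
Step 3. [-(4*(4*x)) = 0] flip signs both sides ⇒ neg: 4*(4*x) = 0.
Step 4. [4*(4*x) = 0] leading coefficient 4: divide by 4 ⇒ div: 4*x = 0.
Step 5. [4*x = 0] 4 out front; divide by 4. So div: x = 0.

Answer: x ∈ {0}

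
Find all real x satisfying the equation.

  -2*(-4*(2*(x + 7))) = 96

Step 1. [-2*(-4*(2*(x + 7))) = 96] -2 out front; divide by -2, so div: -4*(2*(x + 7)) = -48.
Step 2. [-4*(2*(x + 7)) = -48] -4·(inner) — divide through by -4, so div: 2*(x + 7) = 12.
Step 3. [2*(x + 7) = 12] leading coefficient 2: divide by 2 ⇒ div: x + 7 = 6.
Step 4. [x + 7 = 6] peel the +7: subtract 7 from each side ⇒ sub: x = -1.

Answer: x ∈ {-1}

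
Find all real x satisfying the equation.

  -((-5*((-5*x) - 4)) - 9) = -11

Step 1. [-((-5*((-5*x) - 4)) - 9) = -11] leading − — multiply by −1 ⇒ neg: (-5*((-5*x) - 4)) - 9 = 11.
Step 2. [(-5*((-5*x) - 4)) - 9 = 11] 9 comes off first (add 9) ⇒ sub: -5*((-5*x) - 4) = 20.
Step 3. [-5*((-5*x) - 4) = 20] leading coefficient -5: divide by -5. So div: (-5*x) - 4 = -4.
Step 4. [(-5*x) - 4 = -4] the outer -4 inverts by adding 4. So sub: -5*x = 0.
Step 5. [-5*x = 0] leading coefficient -5: divide by -5. So div: x = 0.

Answer: x ∈ {0}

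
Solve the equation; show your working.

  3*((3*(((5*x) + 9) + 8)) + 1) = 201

Step 1. [3*((3*(((5*x) + 9) + 8)) + 1) = 201] divide by the outer 3, so div: (3*(((5*x) + 9) + 8)) + 1 = 67.
Step 2. [(3*(((5*x) + 9) + 8)) + 1 = 67] 1 comes off first (subtract 1) ⇒ sub: 3*(((5*x) + 9) + 8) = 66.
Step 3. [3*(((5*x) + 9) + 8) = 66] 3 out front; divide by 3. So div: ((5*x) + 9) + 8 = 22.
Step 4. [((5*x) + 9) + 8 = 22] peel the +8: subtract 8 from each side ⇒ sub: (5*x) + 9 = 14.
Step 5. [(5*x) + 9 = 14] 9 comes off first (subtract 9) ⇒ sub: 5*x = 5.
Step 6. [5*x = 5] divide by the outer 5. So div: x = 1.

Answer: x ∈ {1}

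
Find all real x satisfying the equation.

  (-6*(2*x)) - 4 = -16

Step 1. [(-6*(2*x)) - 4 = -16] peel the -4: add 4 from each side. So sub: -6*(2*x) = -12.
Step 2. [-6*(2*x) = -12] divide by the outer -6. So div: 2*x = 2.
Step 3. [2*x = 2] 2·(inner) — divide through by 2 ⇒ div: x = 1.

Answer: x ∈ {1}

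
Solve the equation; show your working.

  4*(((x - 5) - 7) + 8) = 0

Step 1. [4*(((x - 5) - 7) + 8) = 0] divide by the outer 4, so div: ((x - 5) - 7) + 8 = 0.
Step 2. [((x - 5) - 7) + 8 = 0] peel the +8: subtract 8 from each side. So sub: (x - 5) - 7 = -8.
Step 3. [(x - 5) - 7 = -8] add 7: x sits inside (… - 7) ⇒ sub: x - 5 = -1.
Step 4. [x - 5 = -1] peel the -5: add 5 from each side. So sub: x = 4.

Answer: x ∈ {4}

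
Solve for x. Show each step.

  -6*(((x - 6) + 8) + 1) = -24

Step 1. [-6*(((x - 6) + 8) + 1) = -24] divide by the outer -6, so div: ((x - 6) + 8) + 1 = 4.
Step 2. [((x - 6) + 8) + 1 = 4] the outer +1 inverts by subtracting 1, so sub: (x - 6) + 8 = 3.
Step 3. [(x - 6) + 8 = 3] 8 comes off first (subtract 8). So sub: x - 6 = -5.
Step 4. [x - 6 = -5] peel the -6: add 6 from each side. So sub: x = 1.

Answer: x ∈ {1}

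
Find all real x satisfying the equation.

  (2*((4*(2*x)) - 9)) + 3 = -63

Step 1. [(2*((4*(2*x)) - 9)) + 3 = -63] peel the +3: subtract 3 from each side. So sub: 2*((4*(2*x)) - 9) = -66.
Step 2. [2*((4*(2*x)) - 9) = -66] divide by the outer 2, so div: (4*(2*x)) - 9 = -33.
Step 3. [(4*(2*x)) - 9 = -33] peel the -9: add 9 from each side. So sub: 4*(2*x) = -24.
Step 4. [4*(2*x) = -24] 4·(inner) — divide through by 4, so div: 2*x = -6.
Step 5. [2*x = -6] LHS = 2·(…); ÷2 both sides. So div: x = -3.

Answer: x ∈ {-3}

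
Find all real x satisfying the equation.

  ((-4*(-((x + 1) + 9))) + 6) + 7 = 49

Step 1. [((-4*(-((x + 1) + 9))) + 6) + 7 = 49] 7 comes off first (subtract 7), so sub: (-4*(-((x + 1) + 9))) + 6 = 42.
Step 2. [(-4*(-((x + 1) + 9))) + 6 = 42] peel the +6: subtract 6 from each side ⇒ sub: -4*(-((x + 1) + 9)) = 36.
Step 3. [-4*(-((x + 1) + 9)) = 36] -4 out front; divide by -4 ⇒ div: -((x + 1) + 9) = -9.
Step 4. [-((x + 1) + 9) = -9] flip signs both sides ⇒ neg: (x + 1) + 9 = 9.
Step 5. [(x + 1) + 9 = 9] +9 is outermost — subtract 9 both sides, so sub: x + 1 = 0.
Step 6. [x + 1 = 0] peel the +1: subtract 1 from each side, so sub: x = -1.

Answer: x ∈ {-1}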